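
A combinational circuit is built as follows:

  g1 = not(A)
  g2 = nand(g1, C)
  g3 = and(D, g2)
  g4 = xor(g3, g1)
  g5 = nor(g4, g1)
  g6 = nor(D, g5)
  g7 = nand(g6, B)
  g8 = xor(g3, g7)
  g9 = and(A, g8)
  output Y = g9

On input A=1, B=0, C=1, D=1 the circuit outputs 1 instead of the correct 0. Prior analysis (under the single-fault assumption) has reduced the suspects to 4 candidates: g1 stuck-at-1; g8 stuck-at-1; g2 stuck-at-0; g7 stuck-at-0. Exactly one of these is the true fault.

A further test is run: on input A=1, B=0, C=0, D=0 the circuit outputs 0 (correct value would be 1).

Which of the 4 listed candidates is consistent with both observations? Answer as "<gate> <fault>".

g7 stuck-at-0

Evaluate each candidate on input A=1, B=0, C=0, D=0:
  g1 stuck-at-1: g1=1 [stuck-at-1], g2=1, g3=0, g4=1, g5=0, g6=1, g7=1, g8=1, g9=1 → 1 — eliminated
  g8 stuck-at-1: g1=0, g2=1, g3=0, g4=0, g5=1, g6=0, g7=1, g8=1 [stuck-at-1], g9=1 → 1 — eliminated
  g2 stuck-at-0: g1=0, g2=0 [stuck-at-0], g3=0, g4=0, g5=1, g6=0, g7=1, g8=1, g9=1 → 1 — eliminated
  g7 stuck-at-0: g1=0, g2=1, g3=0, g4=0, g5=1, g6=0, g7=0 [stuck-at-0], g8=0, g9=0 → 0 — matches
Only g7 stuck-at-0 reproduces the observed 0.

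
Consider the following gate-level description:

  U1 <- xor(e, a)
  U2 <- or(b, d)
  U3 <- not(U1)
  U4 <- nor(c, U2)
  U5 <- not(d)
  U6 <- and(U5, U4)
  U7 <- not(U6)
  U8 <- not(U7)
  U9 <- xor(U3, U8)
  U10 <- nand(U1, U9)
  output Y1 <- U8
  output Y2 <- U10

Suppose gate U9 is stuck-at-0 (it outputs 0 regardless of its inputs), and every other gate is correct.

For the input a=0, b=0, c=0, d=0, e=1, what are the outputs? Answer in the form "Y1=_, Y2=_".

Y1=1, Y2=1

Propagate with U9 forced: U1=1, U2=0, U3=0, U4=1, U5=1, U6=1, U7=0, U8=1, U9=0 [stuck-at-0], U10=1.
So the outputs are Y1=1, Y2=1. (Without the fault they would be Y1=1, Y2=0.)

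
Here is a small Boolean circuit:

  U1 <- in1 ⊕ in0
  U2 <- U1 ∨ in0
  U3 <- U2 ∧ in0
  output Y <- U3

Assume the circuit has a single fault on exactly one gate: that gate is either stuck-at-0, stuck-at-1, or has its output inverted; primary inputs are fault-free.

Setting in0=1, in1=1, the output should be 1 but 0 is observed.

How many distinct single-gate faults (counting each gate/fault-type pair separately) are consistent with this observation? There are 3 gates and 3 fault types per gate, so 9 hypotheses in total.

Fault-free: U1=0, U2=1, U3=1 → 1. Observed 0.
  U1 stuck-at-0: output 1 ✗
  U1 stuck-at-1: output 1 ✗
  U1 inverted output: output 1 ✗
  U2 stuck-at-0: output 0 ✓
  U2 stuck-at-1: output 1 ✗
  U2 inverted output: output 0 ✓
  U3 stuck-at-0: output 0 ✓
  U3 stuck-at-1: output 1 ✗
  U3 inverted output: output 0 ✓
Consistent faults: {U2 stuck-at-0, U2 inverted output, U3 stuck-at-0, U3 inverted output} — 4 in all.

4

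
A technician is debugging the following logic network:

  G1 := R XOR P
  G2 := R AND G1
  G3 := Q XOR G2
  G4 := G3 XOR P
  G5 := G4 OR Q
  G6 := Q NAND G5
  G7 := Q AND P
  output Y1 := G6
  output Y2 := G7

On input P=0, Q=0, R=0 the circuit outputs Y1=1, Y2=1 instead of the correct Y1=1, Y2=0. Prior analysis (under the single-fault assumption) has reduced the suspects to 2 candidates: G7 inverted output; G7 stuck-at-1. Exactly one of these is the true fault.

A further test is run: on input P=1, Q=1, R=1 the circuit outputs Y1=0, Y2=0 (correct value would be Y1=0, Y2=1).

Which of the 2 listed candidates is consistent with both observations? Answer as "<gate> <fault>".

Evaluate each candidate on input P=1, Q=1, R=1:
  G7 inverted output: G1=0, G2=0, G3=1, G4=0, G5=1, G6=0, G7=0 [inverted output] → Y1=0, Y2=0 — matches
  G7 stuck-at-1: G1=0, G2=0, G3=1, G4=0, G5=1, G6=0, G7=1 [stuck-at-1] → Y1=0, Y2=1 — eliminated
Only G7 inverted output reproduces the observed Y1=0, Y2=0.

G7 inverted output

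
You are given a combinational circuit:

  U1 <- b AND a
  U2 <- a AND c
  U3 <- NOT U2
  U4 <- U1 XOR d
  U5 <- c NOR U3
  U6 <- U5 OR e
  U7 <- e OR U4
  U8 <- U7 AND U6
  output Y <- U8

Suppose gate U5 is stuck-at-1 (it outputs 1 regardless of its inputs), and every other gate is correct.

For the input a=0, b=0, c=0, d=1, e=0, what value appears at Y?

1

Propagate with U5 forced: U1=0, U2=0, U3=1, U4=1, U5=1 [stuck-at-1], U6=1, U7=1, U8=1.
So Y = 1. (Without the fault it would be 0.)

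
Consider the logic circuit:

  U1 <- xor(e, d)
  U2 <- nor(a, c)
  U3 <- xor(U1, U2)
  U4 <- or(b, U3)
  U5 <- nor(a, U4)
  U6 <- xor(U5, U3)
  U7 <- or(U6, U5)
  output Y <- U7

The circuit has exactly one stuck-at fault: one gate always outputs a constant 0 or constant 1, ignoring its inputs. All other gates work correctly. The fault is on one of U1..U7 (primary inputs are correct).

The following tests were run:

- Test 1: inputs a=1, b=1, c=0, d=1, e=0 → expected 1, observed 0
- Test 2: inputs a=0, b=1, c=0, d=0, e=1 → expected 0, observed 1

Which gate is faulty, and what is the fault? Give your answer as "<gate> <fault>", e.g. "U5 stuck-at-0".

Fault-free values for test 1 (a=1, b=1, c=0, d=1, e=0): U1=1, U2=0, U3=1, U4=1, U5=0, U6=1, U7=1, giving Y=1. Observed 0.
Test 1: faults giving observed 0 are {U1 stuck-at-0, U2 stuck-at-1, U3 stuck-at-0, U6 stuck-at-0, U7 stuck-at-0}.
Test 2 (a=0, b=1, c=0, d=0, e=1): fault-free U1=1, U2=1, U3=0, U4=1, U5=0, U6=0, U7=0 → 0; observed 1. Eliminates U2 stuck-at-1, U3 stuck-at-0, U6 stuck-at-0, U7 stuck-at-0.
Only U1 stuck-at-0 is consistent with every test.

U1 stuck-at-0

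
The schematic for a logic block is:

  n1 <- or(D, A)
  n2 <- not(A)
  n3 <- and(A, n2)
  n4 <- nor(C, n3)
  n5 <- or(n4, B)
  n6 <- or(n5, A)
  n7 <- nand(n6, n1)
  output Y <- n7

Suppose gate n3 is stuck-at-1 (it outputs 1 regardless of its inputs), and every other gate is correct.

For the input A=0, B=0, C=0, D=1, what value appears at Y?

Propagate with n3 forced: n1=1, n2=1, n3=1 [stuck-at-1], n4=0, n5=0, n6=0, n7=1.
So Y = 1. (Without the fault it would be 0.)

1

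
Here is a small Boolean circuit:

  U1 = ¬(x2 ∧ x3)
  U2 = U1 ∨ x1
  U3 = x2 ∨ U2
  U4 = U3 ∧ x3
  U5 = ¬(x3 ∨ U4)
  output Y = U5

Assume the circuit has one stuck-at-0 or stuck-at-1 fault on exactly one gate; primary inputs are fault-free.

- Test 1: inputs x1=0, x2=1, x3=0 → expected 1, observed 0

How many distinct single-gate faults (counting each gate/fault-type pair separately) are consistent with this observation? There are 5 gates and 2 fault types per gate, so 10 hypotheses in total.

Fault-free: U1=1, U2=1, U3=1, U4=0, U5=1 → 1. Observed 0.
  U1 stuck-at-0: output 1 ✗
  U1 stuck-at-1: output 1 ✗
  U2 stuck-at-0: output 1 ✗
  U2 stuck-at-1: output 1 ✗
  U3 stuck-at-0: output 1 ✗
  U3 stuck-at-1: output 1 ✗
  U4 stuck-at-0: output 1 ✗
  U4 stuck-at-1: output 0 ✓
  U5 stuck-at-0: output 0 ✓
  U5 stuck-at-1: output 1 ✗
Consistent faults: {U4 stuck-at-1, U5 stuck-at-0} — 2 in all.

2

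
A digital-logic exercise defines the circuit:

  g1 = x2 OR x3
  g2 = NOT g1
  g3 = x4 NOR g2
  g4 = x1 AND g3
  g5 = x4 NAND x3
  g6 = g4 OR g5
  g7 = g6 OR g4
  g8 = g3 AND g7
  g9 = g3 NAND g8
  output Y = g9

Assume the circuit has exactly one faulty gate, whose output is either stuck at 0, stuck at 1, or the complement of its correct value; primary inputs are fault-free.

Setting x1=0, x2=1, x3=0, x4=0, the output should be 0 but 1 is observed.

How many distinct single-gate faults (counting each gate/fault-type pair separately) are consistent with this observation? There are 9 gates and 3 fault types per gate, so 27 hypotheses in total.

Fault-free: g1=1, g2=0, g3=1, g4=0, g5=1, g6=1, g7=1, g8=1, g9=0 → 0. Observed 1.
  g1: stuck-at-0, inverted output ✓; others ✗
  g2: stuck-at-1, inverted output ✓; others ✗
  g3: stuck-at-0, inverted output ✓; others ✗
  g4: none of the 3 fault types match ✗
  g5: stuck-at-0, inverted output ✓; others ✗
  g6: stuck-at-0, inverted output ✓; others ✗
  g7: stuck-at-0, inverted output ✓; others ✗
  g8: stuck-at-0, inverted output ✓; others ✗
  g9: stuck-at-1, inverted output ✓; others ✗
Consistent faults: {g1 stuck-at-0, g1 inverted output, g2 stuck-at-1, g2 inverted output, g3 stuck-at-0, g3 inverted output, g5 stuck-at-0, g5 inverted output, g6 stuck-at-0, g6 inverted output, g7 stuck-at-0, g7 inverted output, g8 stuck-at-0, g8 inverted output, g9 stuck-at-1, g9 inverted output} — 16 in all.

16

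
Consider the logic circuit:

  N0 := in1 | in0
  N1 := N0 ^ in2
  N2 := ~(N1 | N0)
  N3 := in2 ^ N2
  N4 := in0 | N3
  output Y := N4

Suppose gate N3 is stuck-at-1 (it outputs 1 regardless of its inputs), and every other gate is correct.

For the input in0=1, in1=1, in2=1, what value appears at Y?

1

Propagate with N3 forced: N0=1, N1=0, N2=0, N3=1 [stuck-at-1], N4=1.
So Y = 1. (Same as the fault-free value — the fault is masked on this input.)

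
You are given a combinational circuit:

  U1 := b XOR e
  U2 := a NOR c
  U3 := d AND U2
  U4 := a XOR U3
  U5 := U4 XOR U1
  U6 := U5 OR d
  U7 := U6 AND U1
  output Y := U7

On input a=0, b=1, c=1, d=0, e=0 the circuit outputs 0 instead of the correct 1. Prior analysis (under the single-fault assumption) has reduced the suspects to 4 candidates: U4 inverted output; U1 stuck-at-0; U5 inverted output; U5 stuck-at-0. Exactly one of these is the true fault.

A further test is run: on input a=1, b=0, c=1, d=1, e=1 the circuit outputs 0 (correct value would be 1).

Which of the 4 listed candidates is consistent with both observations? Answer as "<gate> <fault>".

U1 stuck-at-0

Evaluate each candidate on input a=1, b=0, c=1, d=1, e=1:
  U4 inverted output: U1=1, U2=0, U3=0, U4=0 [inverted output], U5=1, U6=1, U7=1 → 1 — eliminated
  U1 stuck-at-0: U1=0 [stuck-at-0], U2=0, U3=0, U4=1, U5=1, U6=1, U7=0 → 0 — matches
  U5 inverted output: U1=1, U2=0, U3=0, U4=1, U5=1 [inverted output], U6=1, U7=1 → 1 — eliminated
  U5 stuck-at-0: U1=1, U2=0, U3=0, U4=1, U5=0 [stuck-at-0], U6=1, U7=1 → 1 — eliminated
Only U1 stuck-at-0 reproduces the observed 0.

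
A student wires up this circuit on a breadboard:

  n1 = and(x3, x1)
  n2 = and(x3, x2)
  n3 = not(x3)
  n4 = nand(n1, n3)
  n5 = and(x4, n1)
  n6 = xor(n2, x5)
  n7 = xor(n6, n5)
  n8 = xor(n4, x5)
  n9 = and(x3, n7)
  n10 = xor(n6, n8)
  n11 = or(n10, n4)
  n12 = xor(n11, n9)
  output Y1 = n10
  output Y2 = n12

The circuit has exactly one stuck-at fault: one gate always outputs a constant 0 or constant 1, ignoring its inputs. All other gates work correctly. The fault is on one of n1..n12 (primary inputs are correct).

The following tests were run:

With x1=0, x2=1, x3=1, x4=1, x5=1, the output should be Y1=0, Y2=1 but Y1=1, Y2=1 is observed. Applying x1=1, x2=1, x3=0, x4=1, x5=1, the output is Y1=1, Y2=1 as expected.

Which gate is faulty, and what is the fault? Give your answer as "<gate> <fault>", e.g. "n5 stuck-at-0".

Fault-free values for test 1 (x1=0, x2=1, x3=1, x4=1, x5=1): n1=0, n2=1, n3=0, n4=1, n5=0, n6=0, n7=0, n8=0, n9=0, n10=0, n11=1, n12=1, giving Y1=0, Y2=1. Observed Y1=1, Y2=1.
Test 1: faults giving observed Y1=1, Y2=1 are {n4 stuck-at-0, n8 stuck-at-1, n10 stuck-at-1}.
Test 2 (x1=1, x2=1, x3=0, x4=1, x5=1): fault-free n1=0, n2=0, n3=1, n4=1, n5=0, n6=1, n7=1, n8=0, n9=0, n10=1, n11=1, n12=1 → Y1=1, Y2=1; observed Y1=1, Y2=1. Eliminates n4 stuck-at-0, n8 stuck-at-1.
Only n10 stuck-at-1 is consistent with every test.

n10 stuck-at-1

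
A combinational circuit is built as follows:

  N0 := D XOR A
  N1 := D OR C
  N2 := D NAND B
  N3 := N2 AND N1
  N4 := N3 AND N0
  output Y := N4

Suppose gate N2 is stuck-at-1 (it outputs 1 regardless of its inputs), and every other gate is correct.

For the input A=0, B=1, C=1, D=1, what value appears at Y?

1

Propagate with N2 forced: N0=1, N1=1, N2=1 [stuck-at-1], N3=1, N4=1.
So Y = 1. (Without the fault it would be 0.)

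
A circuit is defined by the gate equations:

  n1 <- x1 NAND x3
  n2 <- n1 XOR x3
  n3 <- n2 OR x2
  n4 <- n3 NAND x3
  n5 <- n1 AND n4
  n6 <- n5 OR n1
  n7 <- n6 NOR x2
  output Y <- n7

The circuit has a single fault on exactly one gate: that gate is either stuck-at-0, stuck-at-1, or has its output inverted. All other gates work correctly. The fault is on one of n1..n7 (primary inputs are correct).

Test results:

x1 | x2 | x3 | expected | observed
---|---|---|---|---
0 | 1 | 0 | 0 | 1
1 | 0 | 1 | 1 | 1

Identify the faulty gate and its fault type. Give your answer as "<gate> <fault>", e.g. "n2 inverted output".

Fault-free values for test 1 (x1=0, x2=1, x3=0): n1=1, n2=1, n3=1, n4=1, n5=1, n6=1, n7=0, giving Y=0. Observed 1.
Test 1: faults giving observed 1 are {n7 stuck-at-1, n7 inverted output}.
Test 2 (x1=1, x2=0, x3=1): fault-free n1=0, n2=1, n3=1, n4=0, n5=0, n6=0, n7=1 → 1; observed 1. Eliminates n7 inverted output.
Only n7 stuck-at-1 is consistent with every test.

n7 stuck-at-1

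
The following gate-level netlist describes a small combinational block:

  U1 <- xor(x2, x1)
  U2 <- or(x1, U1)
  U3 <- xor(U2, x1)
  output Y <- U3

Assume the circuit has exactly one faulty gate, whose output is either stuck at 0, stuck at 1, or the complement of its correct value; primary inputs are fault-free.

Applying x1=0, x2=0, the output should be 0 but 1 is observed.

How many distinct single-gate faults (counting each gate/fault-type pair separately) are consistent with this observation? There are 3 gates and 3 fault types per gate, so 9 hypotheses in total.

6

Fault-free: U1=0, U2=0, U3=0 → 0. Observed 1.
  U1 stuck-at-0: output 0 ✗
  U1 stuck-at-1: output 1 ✓
  U1 inverted output: output 1 ✓
  U2 stuck-at-0: output 0 ✗
  U2 stuck-at-1: output 1 ✓
  U2 inverted output: output 1 ✓
  U3 stuck-at-0: output 0 ✗
  U3 stuck-at-1: output 1 ✓
  U3 inverted output: output 1 ✓
Consistent faults: {U1 stuck-at-1, U1 inverted output, U2 stuck-at-1, U2 inverted output, U3 stuck-at-1, U3 inverted output} — 6 in all.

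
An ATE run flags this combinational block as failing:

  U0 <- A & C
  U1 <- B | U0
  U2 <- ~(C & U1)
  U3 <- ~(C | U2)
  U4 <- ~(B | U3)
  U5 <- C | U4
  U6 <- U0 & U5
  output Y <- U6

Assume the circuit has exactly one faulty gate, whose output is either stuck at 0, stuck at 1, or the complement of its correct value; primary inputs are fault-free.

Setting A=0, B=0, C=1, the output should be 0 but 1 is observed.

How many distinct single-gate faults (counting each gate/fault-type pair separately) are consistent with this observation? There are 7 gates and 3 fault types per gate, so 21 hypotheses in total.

4

Fault-free: U0=0, U1=0, U2=1, U3=0, U4=1, U5=1, U6=0 → 0. Observed 1.
  U0: stuck-at-1, inverted output ✓; others ✗
  U1: none of the 3 fault types match ✗
  U2: none of the 3 fault types match ✗
  U3: none of the 3 fault types match ✗
  U4: none of the 3 fault types match ✗
  U5: none of the 3 fault types match ✗
  U6: stuck-at-1, inverted output ✓; others ✗
Consistent faults: {U0 stuck-at-1, U0 inverted output, U6 stuck-at-1, U6 inverted output} — 4 in all.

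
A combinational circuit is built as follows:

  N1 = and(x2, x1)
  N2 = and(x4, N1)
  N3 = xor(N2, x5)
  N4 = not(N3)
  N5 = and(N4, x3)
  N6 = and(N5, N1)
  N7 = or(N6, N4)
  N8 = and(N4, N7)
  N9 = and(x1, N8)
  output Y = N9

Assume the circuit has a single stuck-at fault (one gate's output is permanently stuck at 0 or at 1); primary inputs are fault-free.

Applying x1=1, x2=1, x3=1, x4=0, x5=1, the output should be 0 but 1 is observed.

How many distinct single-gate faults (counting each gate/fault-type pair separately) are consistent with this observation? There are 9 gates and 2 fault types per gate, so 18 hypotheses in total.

5

Fault-free: N1=1, N2=0, N3=1, N4=0, N5=0, N6=0, N7=0, N8=0, N9=0 → 0. Observed 1.
  N1: none of the 2 fault types match ✗
  N2: stuck-at-1 ✓; others ✗
  N3: stuck-at-0 ✓; others ✗
  N4: stuck-at-1 ✓; others ✗
  N5: none of the 2 fault types match ✗
  N6: none of the 2 fault types match ✗
  N7: none of the 2 fault types match ✗
  N8: stuck-at-1 ✓; others ✗
  N9: stuck-at-1 ✓; others ✗
Consistent faults: {N2 stuck-at-1, N3 stuck-at-0, N4 stuck-at-1, N8 stuck-at-1, N9 stuck-at-1} — 5 in all.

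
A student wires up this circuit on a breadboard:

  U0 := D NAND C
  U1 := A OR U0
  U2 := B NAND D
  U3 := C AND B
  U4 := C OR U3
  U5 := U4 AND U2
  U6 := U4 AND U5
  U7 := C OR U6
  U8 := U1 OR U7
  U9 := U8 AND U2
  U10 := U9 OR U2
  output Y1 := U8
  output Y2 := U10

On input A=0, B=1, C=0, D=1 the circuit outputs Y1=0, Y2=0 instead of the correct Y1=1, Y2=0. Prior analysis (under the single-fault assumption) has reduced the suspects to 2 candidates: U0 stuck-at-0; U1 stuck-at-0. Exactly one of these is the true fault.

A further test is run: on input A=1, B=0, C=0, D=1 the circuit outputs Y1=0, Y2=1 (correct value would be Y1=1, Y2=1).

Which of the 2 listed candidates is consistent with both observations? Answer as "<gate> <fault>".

Evaluate each candidate on input A=1, B=0, C=0, D=1:
  U0 stuck-at-0: U0=0 [stuck-at-0], U1=1, U2=1, U3=0, U4=0, U5=0, U6=0, U7=0, U8=1, U9=1, U10=1 → Y1=1, Y2=1 — eliminated
  U1 stuck-at-0: U0=1, U1=0 [stuck-at-0], U2=1, U3=0, U4=0, U5=0, U6=0, U7=0, U8=0, U9=0, U10=1 → Y1=0, Y2=1 — matches
Only U1 stuck-at-0 reproduces the observed Y1=0, Y2=1.

U1 stuck-at-0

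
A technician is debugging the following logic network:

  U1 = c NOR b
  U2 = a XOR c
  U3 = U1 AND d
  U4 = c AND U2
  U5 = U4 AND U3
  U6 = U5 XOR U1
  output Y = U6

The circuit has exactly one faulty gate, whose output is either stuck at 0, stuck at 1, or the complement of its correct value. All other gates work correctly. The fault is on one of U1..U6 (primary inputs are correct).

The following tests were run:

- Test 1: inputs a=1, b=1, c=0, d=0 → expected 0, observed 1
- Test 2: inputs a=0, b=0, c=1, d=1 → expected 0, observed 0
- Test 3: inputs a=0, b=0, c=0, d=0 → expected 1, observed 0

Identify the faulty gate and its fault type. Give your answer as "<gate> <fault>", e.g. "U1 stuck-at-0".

Fault-free values for test 1 (a=1, b=1, c=0, d=0): U1=0, U2=1, U3=0, U4=0, U5=0, U6=0, giving Y=0. Observed 1.
Test 1: faults giving observed 1 are {U1 stuck-at-1, U1 inverted output, U5 stuck-at-1, U5 inverted output, U6 stuck-at-1, U6 inverted output}.
Test 2 (a=0, b=0, c=1, d=1): fault-free U1=0, U2=1, U3=0, U4=1, U5=0, U6=0 → 0; observed 0. Eliminates U5 stuck-at-1, U5 inverted output, U6 stuck-at-1, U6 inverted output.
Test 3 (a=0, b=0, c=0, d=0): fault-free U1=1, U2=0, U3=0, U4=0, U5=0, U6=1 → 1; observed 0. Eliminates U1 stuck-at-1.
Only U1 inverted output is consistent with every test.

U1 inverted output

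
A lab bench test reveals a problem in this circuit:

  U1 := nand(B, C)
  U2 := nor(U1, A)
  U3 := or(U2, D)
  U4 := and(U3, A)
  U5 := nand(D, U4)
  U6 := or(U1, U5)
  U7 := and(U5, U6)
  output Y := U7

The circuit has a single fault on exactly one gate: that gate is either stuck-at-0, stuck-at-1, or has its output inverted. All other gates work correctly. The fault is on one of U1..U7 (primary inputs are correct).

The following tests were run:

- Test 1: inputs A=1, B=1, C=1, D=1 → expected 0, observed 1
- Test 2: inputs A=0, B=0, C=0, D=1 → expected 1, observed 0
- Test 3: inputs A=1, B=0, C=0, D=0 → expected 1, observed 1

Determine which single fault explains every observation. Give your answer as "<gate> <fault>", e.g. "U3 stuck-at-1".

U4 inverted output

Fault-free values for test 1 (A=1, B=1, C=1, D=1): U1=0, U2=0, U3=1, U4=1, U5=0, U6=0, U7=0, giving Y=0. Observed 1.
Test 1: faults giving observed 1 are {U3 stuck-at-0, U3 inverted output, U4 stuck-at-0, U4 inverted output, U5 stuck-at-1, U5 inverted output, U7 stuck-at-1, U7 inverted output}.
Test 2 (A=0, B=0, C=0, D=1): fault-free U1=1, U2=0, U3=1, U4=0, U5=1, U6=1, U7=1 → 1; observed 0. Eliminates U3 stuck-at-0, U3 inverted output, U4 stuck-at-0, U5 stuck-at-1, U7 stuck-at-1.
Test 3 (A=1, B=0, C=0, D=0): fault-free U1=1, U2=0, U3=0, U4=0, U5=1, U6=1, U7=1 → 1; observed 1. Eliminates U5 inverted output, U7 inverted output.
Only U4 inverted output is consistent with every test.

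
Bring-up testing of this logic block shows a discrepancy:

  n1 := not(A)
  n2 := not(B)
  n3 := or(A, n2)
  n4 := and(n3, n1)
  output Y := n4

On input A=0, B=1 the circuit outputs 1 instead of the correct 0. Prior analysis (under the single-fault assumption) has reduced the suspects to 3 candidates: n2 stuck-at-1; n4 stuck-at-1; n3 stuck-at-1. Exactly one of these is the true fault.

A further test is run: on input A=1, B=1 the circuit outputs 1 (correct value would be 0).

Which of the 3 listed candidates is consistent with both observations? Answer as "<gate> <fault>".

Evaluate each candidate on input A=1, B=1:
  n2 stuck-at-1: n1=0, n2=1 [stuck-at-1], n3=1, n4=0 → 0 — eliminated
  n4 stuck-at-1: n1=0, n2=0, n3=1, n4=1 [stuck-at-1] → 1 — matches
  n3 stuck-at-1: n1=0, n2=0, n3=1 [stuck-at-1], n4=0 → 0 — eliminated
Only n4 stuck-at-1 reproduces the observed 1.

n4 stuck-at-1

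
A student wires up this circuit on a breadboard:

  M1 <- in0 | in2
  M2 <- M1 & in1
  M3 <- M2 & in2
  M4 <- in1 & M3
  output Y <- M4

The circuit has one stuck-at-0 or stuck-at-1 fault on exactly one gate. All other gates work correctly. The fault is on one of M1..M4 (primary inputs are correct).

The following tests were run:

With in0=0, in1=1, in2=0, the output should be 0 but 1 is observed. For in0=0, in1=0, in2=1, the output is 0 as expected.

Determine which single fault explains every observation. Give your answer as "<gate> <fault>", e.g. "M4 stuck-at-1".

Fault-free values for test 1 (in0=0, in1=1, in2=0): M1=0, M2=0, M3=0, M4=0, giving Y=0. Observed 1.
Test 1: faults giving observed 1 are {M3 stuck-at-1, M4 stuck-at-1}.
Test 2 (in0=0, in1=0, in2=1): fault-free M1=1, M2=0, M3=0, M4=0 → 0; observed 0. Eliminates M4 stuck-at-1.
Only M3 stuck-at-1 is consistent with every test.

M3 stuck-at-1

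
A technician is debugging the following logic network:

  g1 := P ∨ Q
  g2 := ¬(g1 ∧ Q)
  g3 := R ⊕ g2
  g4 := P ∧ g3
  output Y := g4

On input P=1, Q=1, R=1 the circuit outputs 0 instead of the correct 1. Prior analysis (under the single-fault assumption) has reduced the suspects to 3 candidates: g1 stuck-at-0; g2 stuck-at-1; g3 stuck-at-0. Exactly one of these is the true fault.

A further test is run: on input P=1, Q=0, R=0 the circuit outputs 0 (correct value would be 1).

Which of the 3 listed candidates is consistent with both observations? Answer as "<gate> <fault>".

Evaluate each candidate on input P=1, Q=0, R=0:
  g1 stuck-at-0: g1=0 [stuck-at-0], g2=1, g3=1, g4=1 → 1 — eliminated
  g2 stuck-at-1: g1=1, g2=1 [stuck-at-1], g3=1, g4=1 → 1 — eliminated
  g3 stuck-at-0: g1=1, g2=1, g3=0 [stuck-at-0], g4=0 → 0 — matches
Only g3 stuck-at-0 reproduces the observed 0.

g3 stuck-at-0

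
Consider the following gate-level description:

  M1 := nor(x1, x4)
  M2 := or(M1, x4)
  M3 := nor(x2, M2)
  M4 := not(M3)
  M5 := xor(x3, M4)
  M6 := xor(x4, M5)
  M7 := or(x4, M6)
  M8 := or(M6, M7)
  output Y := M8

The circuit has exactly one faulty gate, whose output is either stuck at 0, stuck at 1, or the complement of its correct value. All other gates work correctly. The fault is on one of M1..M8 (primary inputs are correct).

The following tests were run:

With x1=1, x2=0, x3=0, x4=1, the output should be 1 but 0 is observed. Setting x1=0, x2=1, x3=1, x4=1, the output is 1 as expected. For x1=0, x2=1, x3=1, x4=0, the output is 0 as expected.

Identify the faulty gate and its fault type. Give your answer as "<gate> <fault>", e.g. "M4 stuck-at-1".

M7 stuck-at-0

Fault-free values for test 1 (x1=1, x2=0, x3=0, x4=1): M1=0, M2=1, M3=0, M4=1, M5=1, M6=0, M7=1, M8=1, giving Y=1. Observed 0.
Test 1: faults giving observed 0 are {M7 stuck-at-0, M7 inverted output, M8 stuck-at-0, M8 inverted output}.
Test 2 (x1=0, x2=1, x3=1, x4=1): fault-free M1=0, M2=1, M3=0, M4=1, M5=0, M6=1, M7=1, M8=1 → 1; observed 1. Eliminates M8 stuck-at-0, M8 inverted output.
Test 3 (x1=0, x2=1, x3=1, x4=0): fault-free M1=1, M2=1, M3=0, M4=1, M5=0, M6=0, M7=0, M8=0 → 0; observed 0. Eliminates M7 inverted output.
Only M7 stuck-at-0 is consistent with every test.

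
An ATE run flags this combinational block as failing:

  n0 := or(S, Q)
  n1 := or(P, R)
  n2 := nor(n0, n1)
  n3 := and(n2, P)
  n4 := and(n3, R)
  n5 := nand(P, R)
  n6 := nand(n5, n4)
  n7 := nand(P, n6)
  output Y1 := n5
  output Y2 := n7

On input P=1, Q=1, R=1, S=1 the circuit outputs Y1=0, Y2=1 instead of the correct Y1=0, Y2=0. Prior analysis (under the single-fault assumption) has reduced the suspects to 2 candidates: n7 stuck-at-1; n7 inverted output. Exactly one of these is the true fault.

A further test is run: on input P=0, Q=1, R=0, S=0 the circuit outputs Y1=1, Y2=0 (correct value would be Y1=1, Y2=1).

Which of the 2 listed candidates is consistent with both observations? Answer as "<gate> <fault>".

Evaluate each candidate on input P=0, Q=1, R=0, S=0:
  n7 stuck-at-1: n0=1, n1=0, n2=0, n3=0, n4=0, n5=1, n6=1, n7=1 [stuck-at-1] → Y1=1, Y2=1 — eliminated
  n7 inverted output: n0=1, n1=0, n2=0, n3=0, n4=0, n5=1, n6=1, n7=0 [inverted output] → Y1=1, Y2=0 — matches
Only n7 inverted output reproduces the observed Y1=1, Y2=0.

n7 inverted output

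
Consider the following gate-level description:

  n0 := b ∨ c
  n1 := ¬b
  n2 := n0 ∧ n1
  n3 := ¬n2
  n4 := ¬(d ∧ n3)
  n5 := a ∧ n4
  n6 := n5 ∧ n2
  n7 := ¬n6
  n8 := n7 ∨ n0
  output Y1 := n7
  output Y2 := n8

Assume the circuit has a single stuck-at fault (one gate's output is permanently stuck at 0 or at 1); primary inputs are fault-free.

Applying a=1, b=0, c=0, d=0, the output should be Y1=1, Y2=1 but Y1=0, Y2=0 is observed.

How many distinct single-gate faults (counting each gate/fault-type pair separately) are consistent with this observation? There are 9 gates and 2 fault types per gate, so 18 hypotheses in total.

3

Fault-free: n0=0, n1=1, n2=0, n3=1, n4=1, n5=1, n6=0, n7=1, n8=1 → Y1=1, Y2=1. Observed Y1=0, Y2=0.
  n0: none of the 2 fault types match ✗
  n1: none of the 2 fault types match ✗
  n2: stuck-at-1 ✓; others ✗
  n3: none of the 2 fault types match ✗
  n4: none of the 2 fault types match ✗
  n5: none of the 2 fault types match ✗
  n6: stuck-at-1 ✓; others ✗
  n7: stuck-at-0 ✓; others ✗
  n8: none of the 2 fault types match ✗
Consistent faults: {n2 stuck-at-1, n6 stuck-at-1, n7 stuck-at-0} — 3 in all.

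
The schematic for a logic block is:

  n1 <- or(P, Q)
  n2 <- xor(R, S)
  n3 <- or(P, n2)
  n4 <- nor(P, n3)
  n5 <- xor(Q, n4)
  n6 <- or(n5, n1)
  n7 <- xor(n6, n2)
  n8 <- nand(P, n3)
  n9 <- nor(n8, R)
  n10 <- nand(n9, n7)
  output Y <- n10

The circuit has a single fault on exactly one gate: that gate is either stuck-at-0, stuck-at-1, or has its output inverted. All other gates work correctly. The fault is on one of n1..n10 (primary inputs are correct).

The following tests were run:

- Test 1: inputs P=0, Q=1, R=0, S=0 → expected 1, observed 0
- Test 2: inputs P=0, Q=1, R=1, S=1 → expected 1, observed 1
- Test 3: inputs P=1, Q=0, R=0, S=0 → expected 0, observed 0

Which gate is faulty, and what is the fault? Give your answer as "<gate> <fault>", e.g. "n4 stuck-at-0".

n8 stuck-at-0

Fault-free values for test 1 (P=0, Q=1, R=0, S=0): n1=1, n2=0, n3=0, n4=1, n5=0, n6=1, n7=1, n8=1, n9=0, n10=1, giving Y=1. Observed 0.
Test 1: faults giving observed 0 are {n8 stuck-at-0, n8 inverted output, n9 stuck-at-1, n9 inverted output, n10 stuck-at-0, n10 inverted output}.
Test 2 (P=0, Q=1, R=1, S=1): fault-free n1=1, n2=0, n3=0, n4=1, n5=0, n6=1, n7=1, n8=1, n9=0, n10=1 → 1; observed 1. Eliminates n9 stuck-at-1, n9 inverted output, n10 stuck-at-0, n10 inverted output.
Test 3 (P=1, Q=0, R=0, S=0): fault-free n1=1, n2=0, n3=1, n4=0, n5=0, n6=1, n7=1, n8=0, n9=1, n10=0 → 0; observed 0. Eliminates n8 inverted output.
Only n8 stuck-at-0 is consistent with every test.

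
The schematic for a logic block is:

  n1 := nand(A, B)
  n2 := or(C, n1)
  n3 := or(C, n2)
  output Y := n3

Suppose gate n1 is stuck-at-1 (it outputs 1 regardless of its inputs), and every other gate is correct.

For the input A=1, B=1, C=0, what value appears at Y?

Propagate with n1 forced: n1=1 [stuck-at-1], n2=1, n3=1.
So Y = 1. (Without the fault it would be 0.)

1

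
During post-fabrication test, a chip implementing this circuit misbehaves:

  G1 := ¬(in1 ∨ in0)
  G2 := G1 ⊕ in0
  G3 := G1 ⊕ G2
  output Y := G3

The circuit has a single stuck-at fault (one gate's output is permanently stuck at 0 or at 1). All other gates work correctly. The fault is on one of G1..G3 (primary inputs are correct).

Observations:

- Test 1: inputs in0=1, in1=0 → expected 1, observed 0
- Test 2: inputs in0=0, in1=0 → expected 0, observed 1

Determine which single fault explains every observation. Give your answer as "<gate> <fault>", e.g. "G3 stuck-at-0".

Fault-free values for test 1 (in0=1, in1=0): G1=0, G2=1, G3=1, giving Y=1. Observed 0.
Test 1: faults giving observed 0 are {G2 stuck-at-0, G3 stuck-at-0}.
Test 2 (in0=0, in1=0): fault-free G1=1, G2=1, G3=0 → 0; observed 1. Eliminates G3 stuck-at-0.
Only G2 stuck-at-0 is consistent with every test.

G2 stuck-at-0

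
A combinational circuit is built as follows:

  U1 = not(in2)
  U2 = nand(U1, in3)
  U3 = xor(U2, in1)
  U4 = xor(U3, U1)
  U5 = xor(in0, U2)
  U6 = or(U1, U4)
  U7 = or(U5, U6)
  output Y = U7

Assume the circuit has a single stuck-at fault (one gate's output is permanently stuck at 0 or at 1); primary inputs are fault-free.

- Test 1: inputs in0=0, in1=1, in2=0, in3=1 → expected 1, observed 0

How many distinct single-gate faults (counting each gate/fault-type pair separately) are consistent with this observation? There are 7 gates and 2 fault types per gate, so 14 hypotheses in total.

2

Fault-free: U1=1, U2=0, U3=1, U4=0, U5=0, U6=1, U7=1 → 1. Observed 0.
  U1 stuck-at-0: output 1 ✗
  U1 stuck-at-1: output 1 ✗
  U2 stuck-at-0: output 1 ✗
  U2 stuck-at-1: output 1 ✗
  U3 stuck-at-0: output 1 ✗
  U3 stuck-at-1: output 1 ✗
  U4 stuck-at-0: output 1 ✗
  U4 stuck-at-1: output 1 ✗
  U5 stuck-at-0: output 1 ✗
  U5 stuck-at-1: output 1 ✗
  U6 stuck-at-0: output 0 ✓
  U6 stuck-at-1: output 1 ✗
  U7 stuck-at-0: output 0 ✓
  U7 stuck-at-1: output 1 ✗
Consistent faults: {U6 stuck-at-0, U7 stuck-at-0} — 2 in all.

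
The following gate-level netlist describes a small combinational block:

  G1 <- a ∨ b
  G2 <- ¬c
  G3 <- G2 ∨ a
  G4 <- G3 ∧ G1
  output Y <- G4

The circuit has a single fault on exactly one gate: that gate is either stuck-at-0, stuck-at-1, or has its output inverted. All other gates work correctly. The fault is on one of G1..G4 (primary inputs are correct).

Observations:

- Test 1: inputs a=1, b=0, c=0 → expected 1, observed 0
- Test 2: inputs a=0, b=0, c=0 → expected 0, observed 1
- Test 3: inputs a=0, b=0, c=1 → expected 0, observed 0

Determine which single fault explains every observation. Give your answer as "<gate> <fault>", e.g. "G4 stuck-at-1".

Fault-free values for test 1 (a=1, b=0, c=0): G1=1, G2=1, G3=1, G4=1, giving Y=1. Observed 0.
Test 1: faults giving observed 0 are {G1 stuck-at-0, G1 inverted output, G3 stuck-at-0, G3 inverted output, G4 stuck-at-0, G4 inverted output}.
Test 2 (a=0, b=0, c=0): fault-free G1=0, G2=1, G3=1, G4=0 → 0; observed 1. Eliminates G1 stuck-at-0, G3 stuck-at-0, G3 inverted output, G4 stuck-at-0.
Test 3 (a=0, b=0, c=1): fault-free G1=0, G2=0, G3=0, G4=0 → 0; observed 0. Eliminates G4 inverted output.
Only G1 inverted output is consistent with every test.

G1 inverted output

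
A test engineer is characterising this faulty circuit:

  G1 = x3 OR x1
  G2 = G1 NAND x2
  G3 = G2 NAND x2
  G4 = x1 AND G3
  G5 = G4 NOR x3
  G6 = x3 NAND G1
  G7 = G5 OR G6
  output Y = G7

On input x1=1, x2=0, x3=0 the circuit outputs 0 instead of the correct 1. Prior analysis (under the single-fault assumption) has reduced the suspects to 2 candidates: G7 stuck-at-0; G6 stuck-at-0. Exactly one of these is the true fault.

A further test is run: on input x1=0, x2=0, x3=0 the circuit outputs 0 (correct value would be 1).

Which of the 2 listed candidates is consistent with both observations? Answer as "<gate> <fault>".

Evaluate each candidate on input x1=0, x2=0, x3=0:
  G7 stuck-at-0: G1=0, G2=1, G3=1, G4=0, G5=1, G6=1, G7=0 [stuck-at-0] → 0 — matches
  G6 stuck-at-0: G1=0, G2=1, G3=1, G4=0, G5=1, G6=0 [stuck-at-0], G7=1 → 1 — eliminated
Only G7 stuck-at-0 reproduces the observed 0.

G7 stuck-at-0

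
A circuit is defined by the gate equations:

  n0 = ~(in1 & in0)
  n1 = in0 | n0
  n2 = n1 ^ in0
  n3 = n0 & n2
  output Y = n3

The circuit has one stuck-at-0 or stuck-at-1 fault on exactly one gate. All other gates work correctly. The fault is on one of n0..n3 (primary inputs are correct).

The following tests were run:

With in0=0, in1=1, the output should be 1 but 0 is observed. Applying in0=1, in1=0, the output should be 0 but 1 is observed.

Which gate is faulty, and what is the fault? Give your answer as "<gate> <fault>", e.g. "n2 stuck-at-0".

Fault-free values for test 1 (in0=0, in1=1): n0=1, n1=1, n2=1, n3=1, giving Y=1. Observed 0.
Test 1: faults giving observed 0 are {n0 stuck-at-0, n1 stuck-at-0, n2 stuck-at-0, n3 stuck-at-0}.
Test 2 (in0=1, in1=0): fault-free n0=1, n1=1, n2=0, n3=0 → 0; observed 1. Eliminates n0 stuck-at-0, n2 stuck-at-0, n3 stuck-at-0.
Only n1 stuck-at-0 is consistent with every test.

n1 stuck-at-0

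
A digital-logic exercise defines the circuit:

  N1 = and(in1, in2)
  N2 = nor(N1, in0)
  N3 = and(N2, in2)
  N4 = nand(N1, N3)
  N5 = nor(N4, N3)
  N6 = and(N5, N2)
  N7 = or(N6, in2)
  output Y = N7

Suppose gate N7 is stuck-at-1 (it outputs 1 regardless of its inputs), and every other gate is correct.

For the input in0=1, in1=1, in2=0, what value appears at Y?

Propagate with N7 forced: N1=0, N2=0, N3=0, N4=1, N5=0, N6=0, N7=1 [stuck-at-1].
So Y = 1. (Without the fault it would be 0.)

1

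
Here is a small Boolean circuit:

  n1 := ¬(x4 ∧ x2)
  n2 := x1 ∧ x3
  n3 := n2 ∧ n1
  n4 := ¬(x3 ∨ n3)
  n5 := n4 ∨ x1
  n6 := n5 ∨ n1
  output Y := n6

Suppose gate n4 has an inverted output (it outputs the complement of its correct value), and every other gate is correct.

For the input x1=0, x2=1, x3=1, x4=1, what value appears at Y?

1

Propagate with n4 forced: n1=0, n2=0, n3=0, n4=1 [inverted output], n5=1, n6=1.
So Y = 1. (Without the fault it would be 0.)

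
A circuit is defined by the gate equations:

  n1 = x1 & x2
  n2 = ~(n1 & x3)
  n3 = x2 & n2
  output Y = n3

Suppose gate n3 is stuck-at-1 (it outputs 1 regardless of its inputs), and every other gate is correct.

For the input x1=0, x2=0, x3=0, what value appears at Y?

Propagate with n3 forced: n1=0, n2=1, n3=1 [stuck-at-1].
So Y = 1. (Without the fault it would be 0.)

1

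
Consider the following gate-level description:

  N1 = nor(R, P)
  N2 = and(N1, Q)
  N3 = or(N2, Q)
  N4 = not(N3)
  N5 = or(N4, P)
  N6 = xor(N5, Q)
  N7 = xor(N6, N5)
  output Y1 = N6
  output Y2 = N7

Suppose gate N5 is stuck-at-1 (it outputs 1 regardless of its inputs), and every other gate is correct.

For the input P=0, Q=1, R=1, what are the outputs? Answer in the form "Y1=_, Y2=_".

Propagate with N5 forced: N1=0, N2=0, N3=1, N4=0, N5=1 [stuck-at-1], N6=0, N7=1.
So the outputs are Y1=0, Y2=1. (Without the fault they would be Y1=1, Y2=1.)

Y1=0, Y2=1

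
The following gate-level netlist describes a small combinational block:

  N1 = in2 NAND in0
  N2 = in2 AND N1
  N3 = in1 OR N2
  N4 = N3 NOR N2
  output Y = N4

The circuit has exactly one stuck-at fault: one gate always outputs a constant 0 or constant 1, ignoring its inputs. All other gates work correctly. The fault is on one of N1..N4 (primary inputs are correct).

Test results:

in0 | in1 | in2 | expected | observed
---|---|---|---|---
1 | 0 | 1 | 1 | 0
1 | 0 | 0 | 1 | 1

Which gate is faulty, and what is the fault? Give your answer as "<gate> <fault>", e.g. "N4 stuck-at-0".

N1 stuck-at-1

Fault-free values for test 1 (in0=1, in1=0, in2=1): N1=0, N2=0, N3=0, N4=1, giving Y=1. Observed 0.
Test 1: faults giving observed 0 are {N1 stuck-at-1, N2 stuck-at-1, N3 stuck-at-1, N4 stuck-at-0}.
Test 2 (in0=1, in1=0, in2=0): fault-free N1=1, N2=0, N3=0, N4=1 → 1; observed 1. Eliminates N2 stuck-at-1, N3 stuck-at-1, N4 stuck-at-0.
Only N1 stuck-at-1 is consistent with every test.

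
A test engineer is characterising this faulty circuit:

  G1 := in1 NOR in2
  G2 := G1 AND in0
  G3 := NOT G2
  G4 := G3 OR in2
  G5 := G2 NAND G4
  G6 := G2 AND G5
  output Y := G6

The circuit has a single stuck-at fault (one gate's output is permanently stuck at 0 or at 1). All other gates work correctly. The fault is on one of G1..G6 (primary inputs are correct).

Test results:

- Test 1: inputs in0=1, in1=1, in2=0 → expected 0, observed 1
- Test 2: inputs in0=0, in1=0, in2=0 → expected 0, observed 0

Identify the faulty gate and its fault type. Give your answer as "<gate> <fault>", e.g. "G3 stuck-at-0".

Fault-free values for test 1 (in0=1, in1=1, in2=0): G1=0, G2=0, G3=1, G4=1, G5=1, G6=0, giving Y=0. Observed 1.
Test 1: faults giving observed 1 are {G1 stuck-at-1, G2 stuck-at-1, G6 stuck-at-1}.
Test 2 (in0=0, in1=0, in2=0): fault-free G1=1, G2=0, G3=1, G4=1, G5=1, G6=0 → 0; observed 0. Eliminates G2 stuck-at-1, G6 stuck-at-1.
Only G1 stuck-at-1 is consistent with every test.

G1 stuck-at-1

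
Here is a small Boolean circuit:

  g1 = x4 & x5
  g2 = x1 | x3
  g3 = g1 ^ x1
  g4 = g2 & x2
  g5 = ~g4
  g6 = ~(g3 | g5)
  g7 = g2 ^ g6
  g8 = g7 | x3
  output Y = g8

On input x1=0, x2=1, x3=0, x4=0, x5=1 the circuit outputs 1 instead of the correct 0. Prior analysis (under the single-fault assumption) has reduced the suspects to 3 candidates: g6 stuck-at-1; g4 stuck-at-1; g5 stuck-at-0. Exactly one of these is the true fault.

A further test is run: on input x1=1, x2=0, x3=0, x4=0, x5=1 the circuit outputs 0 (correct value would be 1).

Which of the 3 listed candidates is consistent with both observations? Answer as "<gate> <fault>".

Evaluate each candidate on input x1=1, x2=0, x3=0, x4=0, x5=1:
  g6 stuck-at-1: g1=0, g2=1, g3=1, g4=0, g5=1, g6=1 [stuck-at-1], g7=0, g8=0 → 0 — matches
  g4 stuck-at-1: g1=0, g2=1, g3=1, g4=1 [stuck-at-1], g5=0, g6=0, g7=1, g8=1 → 1 — eliminated
  g5 stuck-at-0: g1=0, g2=1, g3=1, g4=0, g5=0 [stuck-at-0], g6=0, g7=1, g8=1 → 1 — eliminated
Only g6 stuck-at-1 reproduces the observed 0.

g6 stuck-at-1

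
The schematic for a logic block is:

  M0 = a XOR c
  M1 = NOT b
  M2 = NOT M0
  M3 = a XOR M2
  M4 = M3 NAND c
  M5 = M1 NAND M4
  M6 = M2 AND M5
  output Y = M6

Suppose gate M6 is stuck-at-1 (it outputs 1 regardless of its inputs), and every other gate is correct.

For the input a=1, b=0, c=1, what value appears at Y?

Propagate with M6 forced: M0=0, M1=1, M2=1, M3=0, M4=1, M5=0, M6=1 [stuck-at-1].
So Y = 1. (Without the fault it would be 0.)

1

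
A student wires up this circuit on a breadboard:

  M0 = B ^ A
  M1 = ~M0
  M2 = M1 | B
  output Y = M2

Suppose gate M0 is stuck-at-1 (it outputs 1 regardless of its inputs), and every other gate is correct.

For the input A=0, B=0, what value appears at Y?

0

Propagate with M0 forced: M0=1 [stuck-at-1], M1=0, M2=0.
So Y = 0. (Without the fault it would be 1.)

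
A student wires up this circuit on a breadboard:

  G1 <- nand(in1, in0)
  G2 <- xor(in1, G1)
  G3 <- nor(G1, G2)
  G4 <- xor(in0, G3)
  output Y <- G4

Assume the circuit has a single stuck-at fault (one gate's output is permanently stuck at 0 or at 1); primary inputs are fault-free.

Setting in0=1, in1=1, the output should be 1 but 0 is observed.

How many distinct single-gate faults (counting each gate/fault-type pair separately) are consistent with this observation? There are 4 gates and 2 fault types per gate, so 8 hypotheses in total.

Fault-free: G1=0, G2=1, G3=0, G4=1 → 1. Observed 0.
  G1 stuck-at-0: output 1 ✗
  G1 stuck-at-1: output 1 ✗
  G2 stuck-at-0: output 0 ✓
  G2 stuck-at-1: output 1 ✗
  G3 stuck-at-0: output 1 ✗
  G3 stuck-at-1: output 0 ✓
  G4 stuck-at-0: output 0 ✓
  G4 stuck-at-1: output 1 ✗
Consistent faults: {G2 stuck-at-0, G3 stuck-at-1, G4 stuck-at-0} — 3 in all.

3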